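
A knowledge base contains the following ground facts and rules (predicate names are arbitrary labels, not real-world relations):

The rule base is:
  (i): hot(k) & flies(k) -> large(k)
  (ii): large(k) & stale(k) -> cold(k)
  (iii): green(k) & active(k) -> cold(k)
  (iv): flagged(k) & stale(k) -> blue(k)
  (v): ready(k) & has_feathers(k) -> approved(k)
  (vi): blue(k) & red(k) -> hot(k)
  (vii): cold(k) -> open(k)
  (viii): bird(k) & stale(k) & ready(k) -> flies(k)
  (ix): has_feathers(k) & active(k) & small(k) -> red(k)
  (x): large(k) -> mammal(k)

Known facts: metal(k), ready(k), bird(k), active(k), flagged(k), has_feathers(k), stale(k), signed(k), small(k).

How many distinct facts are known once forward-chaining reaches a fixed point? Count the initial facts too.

18

Round 1 fires (iv), (v), (viii), (ix), giving blue(k), approved(k), flies(k), red(k).
Round 2 fires (vi), giving hot(k).
Round 3 fires (i), giving large(k).
Round 4 fires (ii), (x), giving cold(k), mammal(k).
Round 5 fires (vii), giving open(k).
Closure: {active(k), approved(k), bird(k), blue(k), cold(k), flagged(k), flies(k), has_feathers(k), hot(k), large(k), mammal(k), metal(k), open(k), ready(k), red(k), signed(k), small(k), stale(k)} — 18 facts.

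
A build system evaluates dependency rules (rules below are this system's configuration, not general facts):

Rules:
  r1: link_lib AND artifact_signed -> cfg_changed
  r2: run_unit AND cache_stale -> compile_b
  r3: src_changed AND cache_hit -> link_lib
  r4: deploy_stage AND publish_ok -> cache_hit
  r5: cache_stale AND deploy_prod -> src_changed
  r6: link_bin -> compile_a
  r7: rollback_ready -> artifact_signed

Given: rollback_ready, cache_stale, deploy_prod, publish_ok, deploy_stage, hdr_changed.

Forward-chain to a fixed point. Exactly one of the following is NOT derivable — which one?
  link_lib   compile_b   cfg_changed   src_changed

compile_b

Round 1: r4 [deploy_stage AND publish_ok -> cache_hit]; r5 [cache_stale AND deploy_prod -> src_changed]; r7 [rollback_ready -> artifact_signed]. Adds cache_hit, src_changed, artifact_signed.
Round 2: r3 [src_changed AND cache_hit -> link_lib]. Adds link_lib.
Round 3: r1 [link_lib AND artifact_signed -> cfg_changed]. Adds cfg_changed.
Derived: src_changed (round 1), link_lib (round 2), cfg_changed (round 3). compile_b never appears in any round.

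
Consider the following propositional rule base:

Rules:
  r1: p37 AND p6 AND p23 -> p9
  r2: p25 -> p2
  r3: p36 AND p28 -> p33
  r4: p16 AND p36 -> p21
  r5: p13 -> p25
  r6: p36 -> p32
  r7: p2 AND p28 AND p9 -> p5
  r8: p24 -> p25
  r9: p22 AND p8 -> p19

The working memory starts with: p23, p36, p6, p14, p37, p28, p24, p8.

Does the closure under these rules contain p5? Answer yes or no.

yes

Round 1: r1 [p37 AND p6 AND p23 -> p9]; r3 [p36 AND p28 -> p33]; r6 [p36 -> p32]; r8 [p24 -> p25]. Adds p9, p33, p32, p25.
Round 2: r2 [p25 -> p2]. Adds p2.
Round 3: r7 [p2 AND p28 AND p9 -> p5]. Adds p5.
p5 appears in round 3, so it is derivable.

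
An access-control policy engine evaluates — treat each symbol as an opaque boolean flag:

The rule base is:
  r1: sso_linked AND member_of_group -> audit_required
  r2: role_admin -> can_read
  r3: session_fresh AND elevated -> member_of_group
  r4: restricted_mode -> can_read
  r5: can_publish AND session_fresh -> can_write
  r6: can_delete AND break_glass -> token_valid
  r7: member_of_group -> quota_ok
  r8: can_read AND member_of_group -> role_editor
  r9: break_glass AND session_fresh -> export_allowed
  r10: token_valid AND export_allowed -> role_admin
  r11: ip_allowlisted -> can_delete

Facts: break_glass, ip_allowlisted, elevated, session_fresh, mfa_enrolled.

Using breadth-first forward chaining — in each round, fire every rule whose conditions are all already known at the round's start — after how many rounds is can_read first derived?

4

Round 1 fires r3, r9, r11, giving member_of_group, export_allowed, can_delete.
Round 2 fires r6, r7, giving token_valid, quota_ok.
Round 3 fires r10, giving role_admin.
Round 4 fires r2, giving can_read.
can_read first appears in round 4.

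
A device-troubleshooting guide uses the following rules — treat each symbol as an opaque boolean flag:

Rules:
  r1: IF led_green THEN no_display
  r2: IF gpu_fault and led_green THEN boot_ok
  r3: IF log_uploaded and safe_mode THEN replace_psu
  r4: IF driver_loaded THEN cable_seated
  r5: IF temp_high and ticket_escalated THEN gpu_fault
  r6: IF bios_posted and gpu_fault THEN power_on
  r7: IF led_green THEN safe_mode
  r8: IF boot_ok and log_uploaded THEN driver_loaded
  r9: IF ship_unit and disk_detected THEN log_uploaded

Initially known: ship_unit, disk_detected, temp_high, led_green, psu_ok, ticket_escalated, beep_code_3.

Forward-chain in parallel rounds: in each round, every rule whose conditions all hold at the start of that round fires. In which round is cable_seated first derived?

[1] r1 [IF led_green THEN no_display]; r5 [IF temp_high and ticket_escalated THEN gpu_fault]; r7 [IF led_green THEN safe_mode]; r9 [IF ship_unit and disk_detected THEN log_uploaded]. ⇒ new: no_display, gpu_fault, safe_mode, log_uploaded.
[2] r2 [IF gpu_fault and led_green THEN boot_ok]; r3 [IF log_uploaded and safe_mode THEN replace_psu]. ⇒ new: boot_ok, replace_psu.
[3] r8 [IF boot_ok and log_uploaded THEN driver_loaded]. ⇒ new: driver_loaded.
[4] r4 [IF driver_loaded THEN cable_seated]. ⇒ new: cable_seated.
cable_seated first appears in round 4.

4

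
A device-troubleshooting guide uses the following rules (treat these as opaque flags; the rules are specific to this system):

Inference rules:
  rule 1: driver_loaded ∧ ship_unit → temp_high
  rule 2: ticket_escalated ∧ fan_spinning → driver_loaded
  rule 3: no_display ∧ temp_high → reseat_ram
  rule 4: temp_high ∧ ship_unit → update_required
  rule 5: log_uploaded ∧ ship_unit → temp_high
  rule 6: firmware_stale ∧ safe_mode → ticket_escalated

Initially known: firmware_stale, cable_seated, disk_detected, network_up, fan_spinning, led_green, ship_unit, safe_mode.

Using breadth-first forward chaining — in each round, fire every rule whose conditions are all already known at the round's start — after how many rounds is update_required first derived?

[1] rule 6 [firmware_stale ∧ safe_mode → ticket_escalated]. ⇒ new: ticket_escalated.
[2] rule 2 [ticket_escalated ∧ fan_spinning → driver_loaded]. ⇒ new: driver_loaded.
[3] rule 1 [driver_loaded ∧ ship_unit → temp_high]. ⇒ new: temp_high.
[4] rule 4 [temp_high ∧ ship_unit → update_required]. ⇒ new: update_required.
update_required first appears in round 4.

4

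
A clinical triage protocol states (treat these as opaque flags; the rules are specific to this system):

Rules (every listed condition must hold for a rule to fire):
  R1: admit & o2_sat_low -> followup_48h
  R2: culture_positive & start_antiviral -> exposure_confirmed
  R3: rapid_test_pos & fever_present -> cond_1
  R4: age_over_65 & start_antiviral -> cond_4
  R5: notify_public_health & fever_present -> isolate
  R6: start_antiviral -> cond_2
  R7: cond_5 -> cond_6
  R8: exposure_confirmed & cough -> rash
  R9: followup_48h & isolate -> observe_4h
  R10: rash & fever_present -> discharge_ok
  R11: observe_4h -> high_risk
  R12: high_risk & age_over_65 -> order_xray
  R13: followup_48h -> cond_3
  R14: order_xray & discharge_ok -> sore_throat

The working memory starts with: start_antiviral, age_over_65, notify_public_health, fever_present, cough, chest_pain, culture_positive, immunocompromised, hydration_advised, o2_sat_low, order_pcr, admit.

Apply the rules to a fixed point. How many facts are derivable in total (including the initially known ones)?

24

Round 1: R1 [admit & o2_sat_low -> followup_48h]; R2 [culture_positive & start_antiviral -> exposure_confirmed]; R4 [age_over_65 & start_antiviral -> cond_4]; R5 [notify_public_health & fever_present -> isolate]; R6 [start_antiviral -> cond_2]. New: followup_48h, exposure_confirmed, cond_4, isolate, cond_2.
Round 2: R8 [exposure_confirmed & cough -> rash]; R9 [followup_48h & isolate -> observe_4h]; R13 [followup_48h -> cond_3]. New: rash, observe_4h, cond_3.
Round 3: R10 [rash & fever_present -> discharge_ok]; R11 [observe_4h -> high_risk]. New: discharge_ok, high_risk.
Round 4: R12 [high_risk & age_over_65 -> order_xray]. New: order_xray.
Round 5: R14 [order_xray & discharge_ok -> sore_throat]. New: sore_throat.
Closure: {admit, age_over_65, chest_pain, cond_2, cond_3, cond_4, cough, culture_positive, discharge_ok, exposure_confirmed, fever_present, followup_48h, high_risk, hydration_advised, immunocompromised, isolate, notify_public_health, o2_sat_low, observe_4h, order_pcr, order_xray, rash, sore_throat, start_antiviral} — 24 facts.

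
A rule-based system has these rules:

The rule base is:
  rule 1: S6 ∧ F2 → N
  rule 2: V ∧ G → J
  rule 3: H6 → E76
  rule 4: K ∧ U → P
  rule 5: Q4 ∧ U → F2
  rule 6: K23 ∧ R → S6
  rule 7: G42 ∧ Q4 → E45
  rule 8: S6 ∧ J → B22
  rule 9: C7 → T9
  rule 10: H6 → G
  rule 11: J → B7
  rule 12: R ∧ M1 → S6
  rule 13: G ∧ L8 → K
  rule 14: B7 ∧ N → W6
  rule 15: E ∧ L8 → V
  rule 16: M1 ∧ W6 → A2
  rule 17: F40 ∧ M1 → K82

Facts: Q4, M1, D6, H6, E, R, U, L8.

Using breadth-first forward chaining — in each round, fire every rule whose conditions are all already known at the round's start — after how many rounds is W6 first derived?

4

Round 1: rule 3 [H6 → E76]; rule 5 [Q4 ∧ U → F2]; rule 10 [H6 → G]; rule 12 [R ∧ M1 → S6]; rule 15 [E ∧ L8 → V]. New: E76, F2, G, S6, V.
Round 2: rule 1 [S6 ∧ F2 → N]; rule 2 [V ∧ G → J]; rule 13 [G ∧ L8 → K]. New: N, J, K.
Round 3: rule 4 [K ∧ U → P]; rule 8 [S6 ∧ J → B22]; rule 11 [J → B7]. New: P, B22, B7.
Round 4: rule 14 [B7 ∧ N → W6]. New: W6.
W6 first appears in round 4.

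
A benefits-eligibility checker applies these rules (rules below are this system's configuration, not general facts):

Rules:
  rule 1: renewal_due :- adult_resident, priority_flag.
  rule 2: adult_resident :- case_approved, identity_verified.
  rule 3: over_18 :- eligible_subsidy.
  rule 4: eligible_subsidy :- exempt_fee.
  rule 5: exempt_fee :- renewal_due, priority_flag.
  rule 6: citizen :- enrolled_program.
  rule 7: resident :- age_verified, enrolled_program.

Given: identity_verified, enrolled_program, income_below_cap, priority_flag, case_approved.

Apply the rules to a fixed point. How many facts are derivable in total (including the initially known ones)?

Round 1 fires rule 2, rule 6, giving adult_resident, citizen.
Round 2 fires rule 1, giving renewal_due.
Round 3 fires rule 5, giving exempt_fee.
Round 4 fires rule 4, giving eligible_subsidy.
Round 5 fires rule 3, giving over_18.
Closure: {adult_resident, case_approved, citizen, eligible_subsidy, enrolled_program, exempt_fee, identity_verified, income_below_cap, over_18, priority_flag, renewal_due} — 11 facts.

11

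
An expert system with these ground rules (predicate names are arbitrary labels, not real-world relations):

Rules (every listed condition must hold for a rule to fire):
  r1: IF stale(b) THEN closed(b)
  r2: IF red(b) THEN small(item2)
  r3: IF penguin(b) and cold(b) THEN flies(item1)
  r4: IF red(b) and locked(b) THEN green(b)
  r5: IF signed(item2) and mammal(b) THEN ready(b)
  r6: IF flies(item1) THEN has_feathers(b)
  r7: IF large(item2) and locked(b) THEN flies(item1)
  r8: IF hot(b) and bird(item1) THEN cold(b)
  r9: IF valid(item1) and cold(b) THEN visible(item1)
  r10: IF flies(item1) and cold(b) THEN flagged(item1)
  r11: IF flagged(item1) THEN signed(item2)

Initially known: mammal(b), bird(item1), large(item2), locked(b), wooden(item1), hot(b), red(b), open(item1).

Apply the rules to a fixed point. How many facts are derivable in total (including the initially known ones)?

[1] r2 [IF red(b) THEN small(item2)]; r4 [IF red(b) and locked(b) THEN green(b)]; r7 [IF large(item2) and locked(b) THEN flies(item1)]; r8 [IF hot(b) and bird(item1) THEN cold(b)]. ⇒ new: small(item2), green(b), flies(item1), cold(b).
[2] r6 [IF flies(item1) THEN has_feathers(b)]; r10 [IF flies(item1) and cold(b) THEN flagged(item1)]. ⇒ new: has_feathers(b), flagged(item1).
[3] r11 [IF flagged(item1) THEN signed(item2)]. ⇒ new: signed(item2).
[4] r5 [IF signed(item2) and mammal(b) THEN ready(b)]. ⇒ new: ready(b).
Closure: {bird(item1), cold(b), flagged(item1), flies(item1), green(b), has_feathers(b), hot(b), large(item2), locked(b), mammal(b), open(item1), ready(b), red(b), signed(item2), small(item2), wooden(item1)} — 16 facts.

16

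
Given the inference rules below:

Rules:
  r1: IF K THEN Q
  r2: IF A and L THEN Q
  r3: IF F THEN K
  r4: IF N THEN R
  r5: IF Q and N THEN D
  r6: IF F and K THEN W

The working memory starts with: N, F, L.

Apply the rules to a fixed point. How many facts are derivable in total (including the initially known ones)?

[1] r3 [IF F THEN K]; r4 [IF N THEN R]. ⇒ new: K, R.
[2] r1 [IF K THEN Q]; r6 [IF F and K THEN W]. ⇒ new: Q, W.
[3] r5 [IF Q and N THEN D]. ⇒ new: D.
Closure: {D, F, K, L, N, Q, R, W} — 8 facts.

8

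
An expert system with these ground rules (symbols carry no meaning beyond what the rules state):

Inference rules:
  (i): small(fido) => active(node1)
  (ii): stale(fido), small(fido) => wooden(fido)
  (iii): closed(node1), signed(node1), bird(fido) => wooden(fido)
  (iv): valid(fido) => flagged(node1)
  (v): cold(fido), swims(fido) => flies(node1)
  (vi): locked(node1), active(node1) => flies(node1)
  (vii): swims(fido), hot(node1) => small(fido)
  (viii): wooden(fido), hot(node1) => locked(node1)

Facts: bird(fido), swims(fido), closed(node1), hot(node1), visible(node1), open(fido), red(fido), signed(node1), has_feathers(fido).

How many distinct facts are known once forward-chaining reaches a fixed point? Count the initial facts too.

14

Round 1 — (iii), (vii), derive wooden(fido), small(fido).
Round 2 — (i), (viii), derive active(node1), locked(node1).
Round 3 — (vi), derive flies(node1).
Closure: {active(node1), bird(fido), closed(node1), flies(node1), has_feathers(fido), hot(node1), locked(node1), open(fido), red(fido), signed(node1), small(fido), swims(fido), visible(node1), wooden(fido)} — 14 facts.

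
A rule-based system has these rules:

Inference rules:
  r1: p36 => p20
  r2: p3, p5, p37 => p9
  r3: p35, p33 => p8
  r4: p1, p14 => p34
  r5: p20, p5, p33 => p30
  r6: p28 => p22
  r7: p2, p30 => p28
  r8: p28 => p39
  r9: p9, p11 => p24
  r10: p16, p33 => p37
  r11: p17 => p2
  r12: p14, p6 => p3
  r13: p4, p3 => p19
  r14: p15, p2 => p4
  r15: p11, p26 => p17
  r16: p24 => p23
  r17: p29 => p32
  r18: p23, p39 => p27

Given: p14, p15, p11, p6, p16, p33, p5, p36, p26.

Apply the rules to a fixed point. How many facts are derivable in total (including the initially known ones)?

[1] r1 [p36 => p20]; r10 [p16, p33 => p37]; r12 [p14, p6 => p3]; r15 [p11, p26 => p17]. ⇒ new: p20, p37, p3, p17.
[2] r2 [p3, p5, p37 => p9]; r5 [p20, p5, p33 => p30]; r11 [p17 => p2]. ⇒ new: p9, p30, p2.
[3] r7 [p2, p30 => p28]; r9 [p9, p11 => p24]; r14 [p15, p2 => p4]. ⇒ new: p28, p24, p4.
[4] r6 [p28 => p22]; r8 [p28 => p39]; r13 [p4, p3 => p19]; r16 [p24 => p23]. ⇒ new: p22, p39, p19, p23.
[5] r18 [p23, p39 => p27]. ⇒ new: p27.
Closure: {p11, p14, p15, p16, p17, p19, p2, p20, p22, p23, p24, p26, p27, p28, p3, p30, p33, p36, p37, p39, p4, p5, p6, p9} — 24 facts.

24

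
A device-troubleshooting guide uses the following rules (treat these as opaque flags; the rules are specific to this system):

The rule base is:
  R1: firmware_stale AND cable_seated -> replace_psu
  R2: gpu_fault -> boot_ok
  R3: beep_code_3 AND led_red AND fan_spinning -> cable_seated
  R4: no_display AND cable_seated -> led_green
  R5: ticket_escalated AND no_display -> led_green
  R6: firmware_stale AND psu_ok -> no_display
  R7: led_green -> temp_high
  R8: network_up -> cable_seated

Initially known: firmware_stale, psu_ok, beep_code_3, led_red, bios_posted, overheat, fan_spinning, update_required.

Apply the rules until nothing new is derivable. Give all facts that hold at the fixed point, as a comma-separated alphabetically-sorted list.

Round 1 fires R3, R6, giving cable_seated, no_display.
Round 2 fires R1, R4, giving replace_psu, led_green.
Round 3 fires R7, giving temp_high.

beep_code_3, bios_posted, cable_seated, fan_spinning, firmware_stale, led_green, led_red, no_display, overheat, psu_ok, replace_psu, temp_high, update_required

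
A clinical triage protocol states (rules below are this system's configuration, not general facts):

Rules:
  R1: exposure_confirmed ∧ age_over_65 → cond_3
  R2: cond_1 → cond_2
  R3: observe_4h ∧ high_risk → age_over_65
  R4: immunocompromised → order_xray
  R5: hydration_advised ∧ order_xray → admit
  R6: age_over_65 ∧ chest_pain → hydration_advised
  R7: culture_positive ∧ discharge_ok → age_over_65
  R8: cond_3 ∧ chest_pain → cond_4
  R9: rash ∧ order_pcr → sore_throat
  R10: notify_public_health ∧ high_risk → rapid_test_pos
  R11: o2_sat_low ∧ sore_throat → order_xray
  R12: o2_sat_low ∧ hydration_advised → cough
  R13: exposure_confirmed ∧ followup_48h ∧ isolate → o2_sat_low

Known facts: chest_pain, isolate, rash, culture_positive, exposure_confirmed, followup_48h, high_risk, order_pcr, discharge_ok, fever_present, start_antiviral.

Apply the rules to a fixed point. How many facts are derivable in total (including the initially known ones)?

[1] R7 [culture_positive ∧ discharge_ok → age_over_65]; R9 [rash ∧ order_pcr → sore_throat]; R13 [exposure_confirmed ∧ followup_48h ∧ isolate → o2_sat_low]. ⇒ new: age_over_65, sore_throat, o2_sat_low.
[2] R1 [exposure_confirmed ∧ age_over_65 → cond_3]; R6 [age_over_65 ∧ chest_pain → hydration_advised]; R11 [o2_sat_low ∧ sore_throat → order_xray]. ⇒ new: cond_3, hydration_advised, order_xray.
[3] R5 [hydration_advised ∧ order_xray → admit]; R8 [cond_3 ∧ chest_pain → cond_4]; R12 [o2_sat_low ∧ hydration_advised → cough]. ⇒ new: admit, cond_4, cough.
Closure: {admit, age_over_65, chest_pain, cond_3, cond_4, cough, culture_positive, discharge_ok, exposure_confirmed, fever_present, followup_48h, high_risk, hydration_advised, isolate, o2_sat_low, order_pcr, order_xray, rash, sore_throat, start_antiviral} — 20 facts.

20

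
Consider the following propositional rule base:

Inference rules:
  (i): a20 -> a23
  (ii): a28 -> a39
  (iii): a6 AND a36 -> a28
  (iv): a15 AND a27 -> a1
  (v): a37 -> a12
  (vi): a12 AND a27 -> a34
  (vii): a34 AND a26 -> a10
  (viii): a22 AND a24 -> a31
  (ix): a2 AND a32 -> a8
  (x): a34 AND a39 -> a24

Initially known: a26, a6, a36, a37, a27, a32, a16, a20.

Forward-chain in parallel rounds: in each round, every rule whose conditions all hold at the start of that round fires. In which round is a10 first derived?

3

[1] (i) [a20 -> a23]; (iii) [a6 AND a36 -> a28]; (v) [a37 -> a12]. ⇒ new: a23, a28, a12.
[2] (ii) [a28 -> a39]; (vi) [a12 AND a27 -> a34]. ⇒ new: a39, a34.
[3] (vii) [a34 AND a26 -> a10]; (x) [a34 AND a39 -> a24]. ⇒ new: a10, a24.
a10 first appears in round 3.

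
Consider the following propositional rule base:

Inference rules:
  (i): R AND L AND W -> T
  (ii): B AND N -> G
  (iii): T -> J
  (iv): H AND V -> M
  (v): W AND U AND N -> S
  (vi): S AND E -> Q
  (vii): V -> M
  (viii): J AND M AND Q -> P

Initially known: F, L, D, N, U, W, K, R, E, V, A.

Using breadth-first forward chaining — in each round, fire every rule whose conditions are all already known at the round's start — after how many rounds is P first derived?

3

Round 1 — (i), (v), (vii), derive T, S, M.
Round 2 — (iii), (vi), derive J, Q.
Round 3 — (viii), derive P.
P first appears in round 3.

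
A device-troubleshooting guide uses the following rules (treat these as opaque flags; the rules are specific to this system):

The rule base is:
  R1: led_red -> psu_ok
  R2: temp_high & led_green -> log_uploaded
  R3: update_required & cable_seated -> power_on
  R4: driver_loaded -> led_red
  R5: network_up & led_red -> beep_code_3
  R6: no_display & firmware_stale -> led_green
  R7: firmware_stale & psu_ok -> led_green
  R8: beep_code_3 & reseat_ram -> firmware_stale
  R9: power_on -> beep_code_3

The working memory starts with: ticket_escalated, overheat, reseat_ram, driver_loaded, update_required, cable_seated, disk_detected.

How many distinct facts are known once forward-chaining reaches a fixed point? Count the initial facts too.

13

Round 1 fires R3, R4, giving power_on, led_red.
Round 2 fires R1, R9, giving psu_ok, beep_code_3.
Round 3 fires R8, giving firmware_stale.
Round 4 fires R7, giving led_green.
Closure: {beep_code_3, cable_seated, disk_detected, driver_loaded, firmware_stale, led_green, led_red, overheat, power_on, psu_ok, reseat_ram, ticket_escalated, update_required} — 13 facts.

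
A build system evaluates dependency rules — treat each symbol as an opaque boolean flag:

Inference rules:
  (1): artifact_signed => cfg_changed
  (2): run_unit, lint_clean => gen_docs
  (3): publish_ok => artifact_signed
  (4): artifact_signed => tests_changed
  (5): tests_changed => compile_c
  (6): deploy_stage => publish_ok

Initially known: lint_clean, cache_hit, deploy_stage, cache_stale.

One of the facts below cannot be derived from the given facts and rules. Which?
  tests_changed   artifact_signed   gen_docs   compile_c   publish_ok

Round 1: (6) [deploy_stage => publish_ok]. New: publish_ok.
Round 2: (3) [publish_ok => artifact_signed]. New: artifact_signed.
Round 3: (1) [artifact_signed => cfg_changed]; (4) [artifact_signed => tests_changed]. New: cfg_changed, tests_changed.
Round 4: (5) [tests_changed => compile_c]. New: compile_c.
Derived: compile_c (round 4), artifact_signed (round 2), tests_changed (round 3), publish_ok (round 1). gen_docs never appears in any round.

gen_docs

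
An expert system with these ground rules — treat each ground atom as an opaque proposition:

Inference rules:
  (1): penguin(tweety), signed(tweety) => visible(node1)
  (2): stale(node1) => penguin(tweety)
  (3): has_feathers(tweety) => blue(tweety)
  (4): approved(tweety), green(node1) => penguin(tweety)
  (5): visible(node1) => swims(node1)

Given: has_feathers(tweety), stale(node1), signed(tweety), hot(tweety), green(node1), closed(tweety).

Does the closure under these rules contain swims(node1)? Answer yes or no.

yes

[1] (2) [stale(node1) => penguin(tweety)]; (3) [has_feathers(tweety) => blue(tweety)]. ⇒ new: penguin(tweety), blue(tweety).
[2] (1) [penguin(tweety), signed(tweety) => visible(node1)]. ⇒ new: visible(node1).
[3] (5) [visible(node1) => swims(node1)]. ⇒ new: swims(node1).
swims(node1) appears in round 3, so it is derivable.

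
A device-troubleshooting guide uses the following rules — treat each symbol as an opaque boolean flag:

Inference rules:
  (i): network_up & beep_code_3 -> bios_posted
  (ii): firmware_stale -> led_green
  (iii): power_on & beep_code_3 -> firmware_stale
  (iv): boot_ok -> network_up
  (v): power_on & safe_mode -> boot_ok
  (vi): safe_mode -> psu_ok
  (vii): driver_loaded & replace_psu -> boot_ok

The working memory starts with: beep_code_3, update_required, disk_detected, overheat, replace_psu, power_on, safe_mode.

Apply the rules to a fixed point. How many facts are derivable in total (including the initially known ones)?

Round 1 — (iii), (v), (vi), derive firmware_stale, boot_ok, psu_ok.
Round 2 — (ii), (iv), derive led_green, network_up.
Round 3 — (i), derive bios_posted.
Closure: {beep_code_3, bios_posted, boot_ok, disk_detected, firmware_stale, led_green, network_up, overheat, power_on, psu_ok, replace_psu, safe_mode, update_required} — 13 facts.

13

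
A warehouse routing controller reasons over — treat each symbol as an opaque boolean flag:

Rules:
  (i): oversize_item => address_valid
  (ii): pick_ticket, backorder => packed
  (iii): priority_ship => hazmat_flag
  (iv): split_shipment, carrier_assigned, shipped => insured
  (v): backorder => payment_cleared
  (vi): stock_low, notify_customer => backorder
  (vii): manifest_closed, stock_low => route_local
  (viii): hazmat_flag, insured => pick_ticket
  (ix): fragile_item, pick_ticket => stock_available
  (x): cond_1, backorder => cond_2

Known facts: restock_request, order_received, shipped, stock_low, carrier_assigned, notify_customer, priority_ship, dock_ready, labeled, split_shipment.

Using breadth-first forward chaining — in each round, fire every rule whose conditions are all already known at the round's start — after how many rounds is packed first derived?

3

Round 1 — (iii), (iv), (vi), derive hazmat_flag, insured, backorder.
Round 2 — (v), (viii), derive payment_cleared, pick_ticket.
Round 3 — (ii), derive packed.
packed first appears in round 3.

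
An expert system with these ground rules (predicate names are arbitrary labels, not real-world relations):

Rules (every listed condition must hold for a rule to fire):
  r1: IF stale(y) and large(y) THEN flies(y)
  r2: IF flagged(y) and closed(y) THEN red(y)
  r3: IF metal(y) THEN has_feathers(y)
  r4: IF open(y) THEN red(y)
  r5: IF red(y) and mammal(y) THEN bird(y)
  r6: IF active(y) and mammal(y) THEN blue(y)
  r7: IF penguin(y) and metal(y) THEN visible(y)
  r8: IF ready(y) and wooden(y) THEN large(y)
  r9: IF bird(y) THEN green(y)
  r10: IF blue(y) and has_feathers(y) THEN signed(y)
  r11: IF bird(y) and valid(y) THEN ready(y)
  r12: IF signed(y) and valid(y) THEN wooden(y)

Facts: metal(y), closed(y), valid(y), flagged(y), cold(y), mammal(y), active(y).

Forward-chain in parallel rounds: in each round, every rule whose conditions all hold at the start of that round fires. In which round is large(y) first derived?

[1] r2 [IF flagged(y) and closed(y) THEN red(y)]; r3 [IF metal(y) THEN has_feathers(y)]; r6 [IF active(y) and mammal(y) THEN blue(y)]. ⇒ new: red(y), has_feathers(y), blue(y).
[2] r5 [IF red(y) and mammal(y) THEN bird(y)]; r10 [IF blue(y) and has_feathers(y) THEN signed(y)]. ⇒ new: bird(y), signed(y).
[3] r9 [IF bird(y) THEN green(y)]; r11 [IF bird(y) and valid(y) THEN ready(y)]; r12 [IF signed(y) and valid(y) THEN wooden(y)]. ⇒ new: green(y), ready(y), wooden(y).
[4] r8 [IF ready(y) and wooden(y) THEN large(y)]. ⇒ new: large(y).
large(y) first appears in round 4.

4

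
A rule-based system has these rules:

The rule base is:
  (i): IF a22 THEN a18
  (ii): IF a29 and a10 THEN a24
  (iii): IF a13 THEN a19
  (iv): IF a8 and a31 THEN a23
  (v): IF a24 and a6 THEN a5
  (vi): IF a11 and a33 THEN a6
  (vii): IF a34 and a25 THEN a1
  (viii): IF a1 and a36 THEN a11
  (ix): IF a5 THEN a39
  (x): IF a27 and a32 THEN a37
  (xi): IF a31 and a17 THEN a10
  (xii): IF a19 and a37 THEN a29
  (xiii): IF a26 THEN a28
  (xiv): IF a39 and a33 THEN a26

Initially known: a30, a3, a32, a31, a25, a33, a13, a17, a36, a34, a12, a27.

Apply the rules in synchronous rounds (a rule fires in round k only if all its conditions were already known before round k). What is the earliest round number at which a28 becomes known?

Round 1 — (iii), (vii), (x), (xi), derive a19, a1, a37, a10.
Round 2 — (viii), (xii), derive a11, a29.
Round 3 — (ii), (vi), derive a24, a6.
Round 4 — (v), derive a5.
Round 5 — (ix), derive a39.
Round 6 — (xiv), derive a26.
Round 7 — (xiii), derive a28.
a28 first appears in round 7.

7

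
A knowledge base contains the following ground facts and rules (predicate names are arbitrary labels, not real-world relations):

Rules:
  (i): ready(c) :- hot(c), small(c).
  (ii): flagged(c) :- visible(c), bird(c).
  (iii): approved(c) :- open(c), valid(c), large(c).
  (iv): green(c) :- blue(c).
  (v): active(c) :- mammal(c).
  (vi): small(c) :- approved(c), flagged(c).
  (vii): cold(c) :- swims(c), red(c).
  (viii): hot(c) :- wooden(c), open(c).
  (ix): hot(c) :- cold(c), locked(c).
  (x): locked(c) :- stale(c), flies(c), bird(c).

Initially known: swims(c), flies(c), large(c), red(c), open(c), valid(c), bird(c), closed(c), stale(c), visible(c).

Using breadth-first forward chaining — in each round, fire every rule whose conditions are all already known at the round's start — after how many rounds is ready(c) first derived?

Round 1: (ii) [flagged(c) :- visible(c), bird(c).]; (iii) [approved(c) :- open(c), valid(c), large(c).]; (vii) [cold(c) :- swims(c), red(c).]; (x) [locked(c) :- stale(c), flies(c), bird(c).]. Adds flagged(c), approved(c), cold(c), locked(c).
Round 2: (vi) [small(c) :- approved(c), flagged(c).]; (ix) [hot(c) :- cold(c), locked(c).]. Adds small(c), hot(c).
Round 3: (i) [ready(c) :- hot(c), small(c).]. Adds ready(c).
ready(c) first appears in round 3.

3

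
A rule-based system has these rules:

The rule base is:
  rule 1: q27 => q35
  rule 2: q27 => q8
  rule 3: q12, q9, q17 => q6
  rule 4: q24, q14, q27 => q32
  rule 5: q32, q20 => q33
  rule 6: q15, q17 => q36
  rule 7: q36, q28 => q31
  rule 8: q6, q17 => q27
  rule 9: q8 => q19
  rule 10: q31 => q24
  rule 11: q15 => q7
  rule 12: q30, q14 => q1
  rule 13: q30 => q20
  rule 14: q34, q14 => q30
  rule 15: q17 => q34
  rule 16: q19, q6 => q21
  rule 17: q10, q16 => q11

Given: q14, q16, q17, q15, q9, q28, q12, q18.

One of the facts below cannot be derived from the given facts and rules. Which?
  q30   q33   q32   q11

q11

Round 1 — rule 3, rule 6, rule 11, rule 15, derive q6, q36, q7, q34.
Round 2 — rule 7, rule 8, rule 14, derive q31, q27, q30.
Round 3 — rule 1, rule 2, rule 10, rule 12, rule 13, derive q35, q8, q24, q1, q20.
Round 4 — rule 4, rule 9, derive q32, q19.
Round 5 — rule 5, rule 16, derive q33, q21.
Derived: q30 (round 2), q32 (round 4), q33 (round 5). q11 never appears in any round.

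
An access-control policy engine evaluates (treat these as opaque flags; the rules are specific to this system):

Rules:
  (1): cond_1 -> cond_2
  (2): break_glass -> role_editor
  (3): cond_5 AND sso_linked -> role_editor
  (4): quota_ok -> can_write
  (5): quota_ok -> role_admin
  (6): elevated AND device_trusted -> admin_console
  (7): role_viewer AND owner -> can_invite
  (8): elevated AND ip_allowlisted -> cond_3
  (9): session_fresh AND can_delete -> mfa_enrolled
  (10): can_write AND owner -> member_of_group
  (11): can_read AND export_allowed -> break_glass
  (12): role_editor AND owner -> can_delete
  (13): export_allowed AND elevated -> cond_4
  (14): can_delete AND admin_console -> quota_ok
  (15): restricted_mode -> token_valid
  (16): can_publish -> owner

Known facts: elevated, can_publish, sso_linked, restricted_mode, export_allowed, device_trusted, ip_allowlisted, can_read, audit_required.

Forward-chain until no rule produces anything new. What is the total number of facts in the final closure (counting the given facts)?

21

Round 1 — (6), (8), (11), (13), (15), (16), derive admin_console, cond_3, break_glass, cond_4, token_valid, owner.
Round 2 — (2), derive role_editor.
Round 3 — (12), derive can_delete.
Round 4 — (14), derive quota_ok.
Round 5 — (4), (5), derive can_write, role_admin.
Round 6 — (10), derive member_of_group.
Closure: {admin_console, audit_required, break_glass, can_delete, can_publish, can_read, can_write, cond_3, cond_4, device_trusted, elevated, export_allowed, ip_allowlisted, member_of_group, owner, quota_ok, restricted_mode, role_admin, role_editor, sso_linked, token_valid} — 21 facts.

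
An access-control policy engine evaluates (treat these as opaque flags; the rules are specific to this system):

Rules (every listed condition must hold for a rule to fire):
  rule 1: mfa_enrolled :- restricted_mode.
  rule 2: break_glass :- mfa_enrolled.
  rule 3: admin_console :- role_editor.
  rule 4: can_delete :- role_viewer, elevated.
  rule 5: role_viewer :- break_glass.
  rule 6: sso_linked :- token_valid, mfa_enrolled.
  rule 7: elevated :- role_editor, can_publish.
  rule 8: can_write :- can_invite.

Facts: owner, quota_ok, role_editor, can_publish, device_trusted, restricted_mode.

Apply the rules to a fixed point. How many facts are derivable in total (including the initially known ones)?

Round 1 — rule 1, rule 3, rule 7, derive mfa_enrolled, admin_console, elevated.
Round 2 — rule 2, derive break_glass.
Round 3 — rule 5, derive role_viewer.
Round 4 — rule 4, derive can_delete.
Closure: {admin_console, break_glass, can_delete, can_publish, device_trusted, elevated, mfa_enrolled, owner, quota_ok, restricted_mode, role_editor, role_viewer} — 12 facts.

12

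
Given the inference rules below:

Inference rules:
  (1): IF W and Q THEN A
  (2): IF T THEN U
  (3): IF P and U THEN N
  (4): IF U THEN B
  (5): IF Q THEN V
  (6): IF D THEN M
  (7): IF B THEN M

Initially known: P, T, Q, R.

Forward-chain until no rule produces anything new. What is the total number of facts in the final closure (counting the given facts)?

9

Round 1: (2) [IF T THEN U]; (5) [IF Q THEN V]. Adds U, V.
Round 2: (3) [IF P and U THEN N]; (4) [IF U THEN B]. Adds N, B.
Round 3: (7) [IF B THEN M]. Adds M.
Closure: {B, M, N, P, Q, R, T, U, V} — 9 facts.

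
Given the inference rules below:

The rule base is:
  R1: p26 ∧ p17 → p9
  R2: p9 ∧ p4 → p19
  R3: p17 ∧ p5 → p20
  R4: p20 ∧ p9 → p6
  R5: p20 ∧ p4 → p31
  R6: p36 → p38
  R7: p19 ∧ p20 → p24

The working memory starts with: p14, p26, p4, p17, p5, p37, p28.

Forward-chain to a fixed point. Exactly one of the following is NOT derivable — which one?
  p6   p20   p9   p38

Round 1: R1 [p26 ∧ p17 → p9]; R3 [p17 ∧ p5 → p20]. New: p9, p20.
Round 2: R2 [p9 ∧ p4 → p19]; R4 [p20 ∧ p9 → p6]; R5 [p20 ∧ p4 → p31]. New: p19, p6, p31.
Round 3: R7 [p19 ∧ p20 → p24]. New: p24.
Derived: p6 (round 2), p9 (round 1), p20 (round 1). p38 never appears in any round.

p38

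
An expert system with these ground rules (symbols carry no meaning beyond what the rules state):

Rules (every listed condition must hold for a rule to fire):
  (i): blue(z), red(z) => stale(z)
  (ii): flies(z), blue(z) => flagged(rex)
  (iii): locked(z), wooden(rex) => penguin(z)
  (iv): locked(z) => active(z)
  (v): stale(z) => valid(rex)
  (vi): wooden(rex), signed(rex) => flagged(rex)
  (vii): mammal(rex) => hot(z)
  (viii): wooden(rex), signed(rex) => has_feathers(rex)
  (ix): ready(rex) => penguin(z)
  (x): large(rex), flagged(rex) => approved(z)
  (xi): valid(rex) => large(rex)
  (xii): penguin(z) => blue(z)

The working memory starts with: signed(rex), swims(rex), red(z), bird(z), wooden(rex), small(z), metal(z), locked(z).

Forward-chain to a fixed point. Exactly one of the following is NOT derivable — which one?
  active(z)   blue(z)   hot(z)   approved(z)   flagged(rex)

Round 1: (iii) [locked(z), wooden(rex) => penguin(z)]; (iv) [locked(z) => active(z)]; (vi) [wooden(rex), signed(rex) => flagged(rex)]; (viii) [wooden(rex), signed(rex) => has_feathers(rex)]. New: penguin(z), active(z), flagged(rex), has_feathers(rex).
Round 2: (xii) [penguin(z) => blue(z)]. New: blue(z).
Round 3: (i) [blue(z), red(z) => stale(z)]. New: stale(z).
Round 4: (v) [stale(z) => valid(rex)]. New: valid(rex).
Round 5: (xi) [valid(rex) => large(rex)]. New: large(rex).
Round 6: (x) [large(rex), flagged(rex) => approved(z)]. New: approved(z).
Derived: flagged(rex) (round 1), approved(z) (round 6), active(z) (round 1), blue(z) (round 2). hot(z) never appears in any round.

hot(z)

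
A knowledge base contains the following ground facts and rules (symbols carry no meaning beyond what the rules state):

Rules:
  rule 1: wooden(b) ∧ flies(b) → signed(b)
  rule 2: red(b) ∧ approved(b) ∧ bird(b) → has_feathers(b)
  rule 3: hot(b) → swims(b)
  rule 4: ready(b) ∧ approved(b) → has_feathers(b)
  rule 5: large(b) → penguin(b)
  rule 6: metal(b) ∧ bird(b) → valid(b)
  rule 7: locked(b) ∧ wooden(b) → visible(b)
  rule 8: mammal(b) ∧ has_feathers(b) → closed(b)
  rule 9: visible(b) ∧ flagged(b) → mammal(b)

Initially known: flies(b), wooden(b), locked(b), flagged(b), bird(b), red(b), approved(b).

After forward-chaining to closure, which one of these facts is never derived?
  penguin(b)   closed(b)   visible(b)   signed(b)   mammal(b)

penguin(b)

Round 1 fires rule 1, rule 2, rule 7, giving signed(b), has_feathers(b), visible(b).
Round 2 fires rule 9, giving mammal(b).
Round 3 fires rule 8, giving closed(b).
Derived: visible(b) (round 1), mammal(b) (round 2), signed(b) (round 1), closed(b) (round 3). penguin(b) never appears in any round.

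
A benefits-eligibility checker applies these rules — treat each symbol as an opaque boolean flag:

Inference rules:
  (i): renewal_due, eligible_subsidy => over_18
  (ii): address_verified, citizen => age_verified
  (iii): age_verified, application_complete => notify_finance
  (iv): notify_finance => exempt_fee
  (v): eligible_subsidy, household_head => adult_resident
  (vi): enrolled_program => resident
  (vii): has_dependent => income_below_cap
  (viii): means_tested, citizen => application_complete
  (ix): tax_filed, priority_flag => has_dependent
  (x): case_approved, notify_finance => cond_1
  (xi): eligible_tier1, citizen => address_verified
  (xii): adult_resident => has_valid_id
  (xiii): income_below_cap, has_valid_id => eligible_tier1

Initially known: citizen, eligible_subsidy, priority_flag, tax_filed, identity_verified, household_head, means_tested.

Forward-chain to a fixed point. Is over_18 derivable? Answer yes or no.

no

Round 1: (v) [eligible_subsidy, household_head => adult_resident]; (viii) [means_tested, citizen => application_complete]; (ix) [tax_filed, priority_flag => has_dependent]. Adds adult_resident, application_complete, has_dependent.
Round 2: (vii) [has_dependent => income_below_cap]; (xii) [adult_resident => has_valid_id]. Adds income_below_cap, has_valid_id.
Round 3: (xiii) [income_below_cap, has_valid_id => eligible_tier1]. Adds eligible_tier1.
Round 4: (xi) [eligible_tier1, citizen => address_verified]. Adds address_verified.
Round 5: (ii) [address_verified, citizen => age_verified]. Adds age_verified.
Round 6: (iii) [age_verified, application_complete => notify_finance]. Adds notify_finance.
Round 7: (iv) [notify_finance => exempt_fee]. Adds exempt_fee.
Fixed point reached. over_18 is concluded only by (i); (i) needs renewal_due (never derived).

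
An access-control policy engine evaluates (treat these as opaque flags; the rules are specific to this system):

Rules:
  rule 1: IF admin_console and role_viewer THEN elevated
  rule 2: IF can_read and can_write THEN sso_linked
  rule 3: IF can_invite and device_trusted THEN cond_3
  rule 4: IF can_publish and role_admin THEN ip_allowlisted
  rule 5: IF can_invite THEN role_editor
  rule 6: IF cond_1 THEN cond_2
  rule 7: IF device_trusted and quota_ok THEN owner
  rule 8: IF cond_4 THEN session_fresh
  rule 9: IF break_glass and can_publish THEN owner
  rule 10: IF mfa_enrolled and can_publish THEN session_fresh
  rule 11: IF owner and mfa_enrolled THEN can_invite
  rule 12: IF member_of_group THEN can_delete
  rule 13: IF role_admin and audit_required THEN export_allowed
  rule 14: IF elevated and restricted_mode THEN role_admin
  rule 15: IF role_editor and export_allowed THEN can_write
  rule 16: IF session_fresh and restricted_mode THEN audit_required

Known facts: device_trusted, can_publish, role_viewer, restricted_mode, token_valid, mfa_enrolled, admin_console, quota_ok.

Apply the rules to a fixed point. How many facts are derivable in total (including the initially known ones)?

19

Round 1: rule 1 [IF admin_console and role_viewer THEN elevated]; rule 7 [IF device_trusted and quota_ok THEN owner]; rule 10 [IF mfa_enrolled and can_publish THEN session_fresh]. Adds elevated, owner, session_fresh.
Round 2: rule 11 [IF owner and mfa_enrolled THEN can_invite]; rule 14 [IF elevated and restricted_mode THEN role_admin]; rule 16 [IF session_fresh and restricted_mode THEN audit_required]. Adds can_invite, role_admin, audit_required.
Round 3: rule 3 [IF can_invite and device_trusted THEN cond_3]; rule 4 [IF can_publish and role_admin THEN ip_allowlisted]; rule 5 [IF can_invite THEN role_editor]; rule 13 [IF role_admin and audit_required THEN export_allowed]. Adds cond_3, ip_allowlisted, role_editor, export_allowed.
Round 4: rule 15 [IF role_editor and export_allowed THEN can_write]. Adds can_write.
Closure: {admin_console, audit_required, can_invite, can_publish, can_write, cond_3, device_trusted, elevated, export_allowed, ip_allowlisted, mfa_enrolled, owner, quota_ok, restricted_mode, role_admin, role_editor, role_viewer, session_fresh, token_valid} — 19 facts.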